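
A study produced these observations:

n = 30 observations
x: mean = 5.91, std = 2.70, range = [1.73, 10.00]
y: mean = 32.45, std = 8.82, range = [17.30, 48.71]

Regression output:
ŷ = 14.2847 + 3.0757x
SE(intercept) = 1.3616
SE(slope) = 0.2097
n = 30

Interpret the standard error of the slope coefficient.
SE(β̂₁) = 0.2097 is the estimated standard deviation of the slope estimate across repeated samples; relative to β̂₁ = 3.0757 that is 6.8%, a precise estimate.

SE(β̂₁) = 0.2097 says: if we drew many samples of n = 30 from the same population and refit each time, the fitted slopes would scatter with a standard deviation of roughly 0.2097 around the true β₁.

Relative precision:
- SE / |β̂₁| = 0.2097 / 3.0757 = 6.8%
- Rule of thumb (under 20%: precise; 20% to under 50%: moderately precise; 50% or more: imprecise) → precise

Link to interval estimation: a confidence interval for β₁ is β̂₁ ± t* × 0.2097, so SE sets the half-width per unit of t*.

What drives SE(β̂₁): more residual scatter → larger SE; larger n (here n = 30) → smaller SE.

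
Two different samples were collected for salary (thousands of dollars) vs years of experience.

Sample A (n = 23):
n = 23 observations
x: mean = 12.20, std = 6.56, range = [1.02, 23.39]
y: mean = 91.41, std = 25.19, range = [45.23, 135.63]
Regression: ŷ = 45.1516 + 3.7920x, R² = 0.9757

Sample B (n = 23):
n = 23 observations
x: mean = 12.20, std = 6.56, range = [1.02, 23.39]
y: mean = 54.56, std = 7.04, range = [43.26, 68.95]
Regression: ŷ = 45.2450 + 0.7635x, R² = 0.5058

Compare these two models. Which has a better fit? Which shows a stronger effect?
Model A has the better fit (R² = 0.9757 vs 0.5058). Model A shows the stronger effect (|β₁| = 3.7920 vs 0.7635).

Model Comparison:

Goodness of fit (R²):
- Model A: R² = 0.9757 → 97.57% of variance in salary explained
- Model B: R² = 0.5058 → 50.58% of variance in salary explained
- 0.9757 > 0.5058 → Model A has the better fit

Effect size (slope magnitude):
- Model A: β₁ = 3.7920 → predicted salary rises 3.7920 thousand dollars per additional year of experience
- Model B: β₁ = 0.7635 → predicted salary rises 0.7635 thousand dollars per additional year of experience
- |3.7920| > |0.7635| → Model A shows the stronger marginal effect

Notes:
- A steeper slope doesn't make a better model if the scatter around the line is large.
- R² measures how tightly points cluster around the line; β₁ measures how steep the line is — they answer different questions.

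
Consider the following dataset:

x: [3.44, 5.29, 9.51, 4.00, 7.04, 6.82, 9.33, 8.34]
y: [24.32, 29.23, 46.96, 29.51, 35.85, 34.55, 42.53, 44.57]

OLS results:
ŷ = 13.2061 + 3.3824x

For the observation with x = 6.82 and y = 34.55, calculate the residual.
Residual = -1.7241

The residual is the difference between the actual value and the predicted value:

Residual = y - ŷ

Step 1: Calculate predicted value
ŷ = 13.2061 + 3.3824 × 6.82
ŷ = 36.2741

Step 2: Calculate residual
Residual = 34.55 - 36.2741
Residual = -1.7241

Interpretation: the model overestimates the actual value by 1.7241 at this point (negative residual → observation lies below the fitted line).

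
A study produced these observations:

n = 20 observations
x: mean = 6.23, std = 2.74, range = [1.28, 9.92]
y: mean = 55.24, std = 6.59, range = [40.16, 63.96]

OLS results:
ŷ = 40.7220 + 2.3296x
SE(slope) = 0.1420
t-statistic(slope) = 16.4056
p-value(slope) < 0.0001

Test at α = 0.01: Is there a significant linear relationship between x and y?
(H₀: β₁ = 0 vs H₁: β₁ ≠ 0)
Reject H₀: p-value < 0.0001 < α = 0.01. The linear relationship is significant at the 1% level.

Hypothesis test for the slope coefficient:

H₀: β₁ = 0 (no linear relationship)
H₁: β₁ ≠ 0 (linear relationship exists)

Test statistic: t = β̂₁ / SE(β̂₁) = 2.3296 / 0.1420 = 16.4056

With df = 18, the two-sided p-value for |t| = 16.4056 is <0.0001.

Decision rule: reject H₀ if p-value < α.
p-value < 0.0001 < α = 0.01 → reject H₀.

At α = 0.01 the data do provide convincing evidence of a nonzero slope.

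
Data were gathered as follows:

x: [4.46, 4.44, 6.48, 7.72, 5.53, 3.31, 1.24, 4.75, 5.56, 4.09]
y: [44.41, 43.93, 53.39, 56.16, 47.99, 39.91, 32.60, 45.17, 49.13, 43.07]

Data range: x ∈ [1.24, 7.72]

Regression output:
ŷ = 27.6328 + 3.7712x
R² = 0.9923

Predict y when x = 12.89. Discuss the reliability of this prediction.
ŷ = 76.2436 (extrapolation — x = 12.89 lies outside [1.24, 7.72], so reliability is low).

Prediction calculation:
ŷ = 27.6328 + 3.7712 × 12.89
ŷ = 76.2436

Reliability:
- Data range: x ∈ [1.24, 7.72]
- Prediction point: x = 12.89 is 5.17 units above the observed range → this is EXTRAPOLATION, not interpolation

Why that matters here:
- Real relationships often flatten, saturate, or turn nonlinear at extremes
- The standard error of prediction grows with (x − x̄)², and x = 12.89 is far from x̄ = 4.76
- R² describes fit only over the sampled x values; it says nothing about behaviour beyond them

A defensible statement: 'if the linear trend continued to x = 12.89, y would be about 76.2436' — the premise is untested.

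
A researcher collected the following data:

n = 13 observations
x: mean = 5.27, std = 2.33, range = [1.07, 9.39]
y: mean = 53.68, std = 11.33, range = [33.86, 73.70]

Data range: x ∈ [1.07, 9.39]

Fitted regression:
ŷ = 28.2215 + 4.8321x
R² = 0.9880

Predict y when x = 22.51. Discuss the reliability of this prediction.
The equation gives ŷ = 136.9921; however x = 22.51 is 13.12 units above the observed range, so this extrapolated value should not be trusted.

Prediction calculation:
ŷ = 28.2215 + 4.8321 × 22.51
ŷ = 136.9921

Reliability:
- Data range: x ∈ [1.07, 9.39]
- Prediction point: x = 22.51 is 13.12 units above the observed range → this is EXTRAPOLATION, not interpolation

Why that matters here:
- The linear relationship may not hold outside the observed range
- There are no observations near this x to validate the fitted line there

Report the number if required, but flag clearly that it is an extrapolation.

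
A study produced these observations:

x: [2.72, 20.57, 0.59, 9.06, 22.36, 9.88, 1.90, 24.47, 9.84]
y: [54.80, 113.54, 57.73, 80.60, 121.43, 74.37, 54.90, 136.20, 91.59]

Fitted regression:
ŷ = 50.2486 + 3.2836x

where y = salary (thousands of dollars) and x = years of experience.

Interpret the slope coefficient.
For each additional year of experience, predicted salary increases by approximately 3.2836 thousand dollars.

β₁ = 3.2836 is the change in predicted salary (thousand dollars) per additional year of experience.

Interpretation:
- Experience up by 1 year → predicted salary increases by 3.2836 thousand dollars
- The effect is assumed constant over the observed range of x (linearity)
- The slope describes association in these data, not necessarily a causal effect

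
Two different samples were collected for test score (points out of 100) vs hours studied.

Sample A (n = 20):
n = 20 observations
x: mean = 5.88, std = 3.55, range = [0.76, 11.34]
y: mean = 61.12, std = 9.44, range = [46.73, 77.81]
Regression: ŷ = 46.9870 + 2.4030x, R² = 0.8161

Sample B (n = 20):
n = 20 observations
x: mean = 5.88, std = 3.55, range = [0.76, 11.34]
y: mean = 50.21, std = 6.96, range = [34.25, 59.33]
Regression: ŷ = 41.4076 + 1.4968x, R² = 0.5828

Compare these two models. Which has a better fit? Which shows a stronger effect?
Model A has the better fit (R² = 0.8161 vs 0.5828). Model A shows the stronger effect (|β₁| = 2.4030 vs 1.4968).

Model Comparison:

Fit — compare R²:
- Model A: R² = 0.8161 → 81.61% of variance in test score explained
- Model B: R² = 0.5828 → 58.28% of variance in test score explained
- 0.8161 > 0.5828 → Model A has the better fit

Which has the larger per-hour effect? (|β₁|)
- Model A: β₁ = 2.4030 → predicted test score rises 2.4030 points per additional hour of study time
- Model B: β₁ = 1.4968 → predicted test score rises 1.4968 points per additional hour of study time
- |2.4030| > |1.4968| → Model A shows the stronger marginal effect

Note: A steeper slope doesn't make a better model if the scatter around the line is large.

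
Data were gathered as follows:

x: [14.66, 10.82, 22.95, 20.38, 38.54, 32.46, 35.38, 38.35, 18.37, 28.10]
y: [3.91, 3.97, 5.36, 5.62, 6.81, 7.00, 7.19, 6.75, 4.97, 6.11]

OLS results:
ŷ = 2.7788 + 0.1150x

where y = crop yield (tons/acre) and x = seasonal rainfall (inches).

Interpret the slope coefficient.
On average, crop yield is about 0.1150 tons/acre higher for every extra inch of rainfall.

β₁ = 0.1150 is the change in predicted crop yield (tons/acre) per additional inch of rainfall.

Interpretation:
- Rainfall up by 1 inch → predicted crop yield increases by 0.1150 tons/acre
- This is a linear approximation: the same per-unit change is assumed across the whole observed x range
- The slope describes association in these data, not necessarily a causal effect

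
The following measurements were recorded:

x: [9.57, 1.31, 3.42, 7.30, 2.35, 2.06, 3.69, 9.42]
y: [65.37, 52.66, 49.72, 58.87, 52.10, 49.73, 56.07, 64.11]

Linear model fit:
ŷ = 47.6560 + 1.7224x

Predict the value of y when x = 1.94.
ŷ = 50.9975

x = 1.94 lies inside the observed range [1.31, 9.57], so the fitted equation applies directly:

ŷ = 47.6560 + 1.7224 × 1.94
ŷ = 47.6560 + 3.3415
ŷ = 50.9975

This is a point prediction; actual observations scatter around it by roughly the residual standard deviation.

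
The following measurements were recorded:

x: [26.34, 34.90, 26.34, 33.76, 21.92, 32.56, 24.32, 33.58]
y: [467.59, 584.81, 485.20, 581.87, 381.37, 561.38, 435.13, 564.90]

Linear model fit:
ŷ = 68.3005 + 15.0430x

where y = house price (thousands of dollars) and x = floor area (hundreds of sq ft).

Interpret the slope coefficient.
On average, house price is about 15.0430 thousand dollars higher for every extra hundred sq ft of floor area.

β₁ = 15.0430 is the change in predicted house price (thousand dollars) per additional hundred sq ft of floor area.

Interpretation:
- Floor area up by 1 hundred sq ft → predicted house price increases by 15.0430 thousand dollars
- The effect is assumed constant over the observed range of x (linearity)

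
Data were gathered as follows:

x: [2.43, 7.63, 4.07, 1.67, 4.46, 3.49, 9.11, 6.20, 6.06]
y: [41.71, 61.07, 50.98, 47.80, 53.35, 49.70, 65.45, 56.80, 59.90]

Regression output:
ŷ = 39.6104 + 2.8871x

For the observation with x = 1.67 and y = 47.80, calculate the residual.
Residual = 3.3681

The residual is the difference between the actual value and the predicted value:

Residual = y - ŷ

Step 1: Calculate predicted value
ŷ = 39.6104 + 2.8871 × 1.67
ŷ = 44.4319

Step 2: Calculate residual
Residual = 47.80 - 44.4319
Residual = 3.3681

The residual is positive, so the observed y = 47.80 sits above the regression line (the line underestimates it by 3.3681).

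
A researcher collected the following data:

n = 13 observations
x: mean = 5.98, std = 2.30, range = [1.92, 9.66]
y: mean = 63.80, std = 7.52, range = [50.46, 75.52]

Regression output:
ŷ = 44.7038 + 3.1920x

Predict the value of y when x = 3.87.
ŷ = 57.0568

To predict y for x = 3.87, substitute into the regression equation:

ŷ = 44.7038 + 3.1920 × 3.87
ŷ = 44.7038 + 12.3530
ŷ = 57.0568

This is the fitted mean response at that x — an individual observation would come with a wider prediction interval.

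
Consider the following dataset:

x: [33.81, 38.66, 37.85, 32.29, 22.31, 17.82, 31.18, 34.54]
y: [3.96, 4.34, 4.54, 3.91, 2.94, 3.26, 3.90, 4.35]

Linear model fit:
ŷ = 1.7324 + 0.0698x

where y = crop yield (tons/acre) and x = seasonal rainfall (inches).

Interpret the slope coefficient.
An increase of one inch in rainfall is associated with a 0.0698 tons/acre increase in predicted crop yield.

β₁ = 0.0698 is the change in predicted crop yield (tons/acre) per additional inch of rainfall.

Interpretation:
- Rainfall up by 1 inch → predicted crop yield increases by 0.0698 tons/acre
- The effect is assumed constant over the observed range of x (linearity)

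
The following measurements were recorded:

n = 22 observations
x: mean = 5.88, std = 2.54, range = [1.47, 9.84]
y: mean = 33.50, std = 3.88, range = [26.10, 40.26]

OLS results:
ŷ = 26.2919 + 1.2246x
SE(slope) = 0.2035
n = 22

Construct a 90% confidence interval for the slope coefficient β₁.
The 90% CI for β₁ is (0.8736, 1.5756)

Confidence interval for the slope:

The 90% CI for β₁ is: β̂₁ ± t*(α/2, n-2) × SE(β̂₁)

Step 1: Find critical t-value
- Confidence level = 0.9
- Degrees of freedom = n - 2 = 22 - 2 = 20
- t*(α/2, 20) = 1.7247

Step 2: Calculate margin of error
Margin = 1.7247 × 0.2035 = 0.3510

Step 3: Construct interval
CI = 1.2246 ± 0.3510
CI = (0.8736, 1.5756)

Interpretation: We are 90% confident that the true slope β₁ lies between 0.8736 and 1.5756.
The interval does not include 0, suggesting a significant linear relationship.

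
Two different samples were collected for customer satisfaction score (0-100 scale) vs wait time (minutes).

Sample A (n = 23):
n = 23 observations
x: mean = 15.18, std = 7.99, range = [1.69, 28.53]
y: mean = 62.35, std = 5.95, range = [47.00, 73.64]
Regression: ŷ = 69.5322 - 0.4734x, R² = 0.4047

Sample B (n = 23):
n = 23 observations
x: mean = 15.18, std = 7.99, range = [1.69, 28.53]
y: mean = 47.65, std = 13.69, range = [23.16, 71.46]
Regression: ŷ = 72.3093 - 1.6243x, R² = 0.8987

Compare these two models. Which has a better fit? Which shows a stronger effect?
Model B has the better fit (R² = 0.8987 vs 0.4047). Model B shows the stronger effect (|β₁| = 1.6243 vs 0.4734).

Model Comparison:

Fit — compare R²:
- Model A: R² = 0.4047 → 40.47% of variance in satisfaction score explained
- Model B: R² = 0.8987 → 89.87% of variance in satisfaction score explained
- 0.8987 > 0.4047 → Model B has the better fit

Effect size (slope magnitude):
- Model A: β₁ = -0.4734 → predicted satisfaction score falls 0.4734 points per additional minute of wait time
- Model B: β₁ = -1.6243 → predicted satisfaction score falls 1.6243 points per additional minute of wait time
- |-0.4734| < |-1.6243| → Model B shows the stronger marginal effect

Note: A steeper slope doesn't make a better model if the scatter around the line is large.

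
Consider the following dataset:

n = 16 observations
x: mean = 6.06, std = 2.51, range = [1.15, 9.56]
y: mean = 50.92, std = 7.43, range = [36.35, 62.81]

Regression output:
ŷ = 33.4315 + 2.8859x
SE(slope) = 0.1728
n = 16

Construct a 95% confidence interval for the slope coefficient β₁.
The 95% CI for β₁ is (2.5153, 3.2565)

Confidence interval for the slope:

The 95% CI for β₁ is: β̂₁ ± t*(α/2, n-2) × SE(β̂₁)

Step 1: Find critical t-value
- Confidence level = 0.95
- Degrees of freedom = n - 2 = 16 - 2 = 14
- t*(α/2, 14) = 2.1448

Step 2: Calculate margin of error
Margin = 2.1448 × 0.1728 = 0.3706

Step 3: Construct interval
CI = 2.8859 ± 0.3706
CI = (2.5153, 3.2565)

Interpretation: each one-unit increase in x is associated with a change in mean y of between 2.5153 and 3.2565, with 95% confidence.
Both endpoints are positive, so the data support a genuinely positive slope at this confidence level.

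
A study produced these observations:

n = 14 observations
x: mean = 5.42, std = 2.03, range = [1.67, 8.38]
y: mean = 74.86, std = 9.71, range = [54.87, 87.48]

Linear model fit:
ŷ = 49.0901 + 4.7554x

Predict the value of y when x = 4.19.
ŷ = 69.0152

Plug x = 4.19 into the fitted line:

ŷ = 49.0901 + 4.7554 × 4.19
ŷ = 49.0901 + 19.9251
ŷ = 69.0152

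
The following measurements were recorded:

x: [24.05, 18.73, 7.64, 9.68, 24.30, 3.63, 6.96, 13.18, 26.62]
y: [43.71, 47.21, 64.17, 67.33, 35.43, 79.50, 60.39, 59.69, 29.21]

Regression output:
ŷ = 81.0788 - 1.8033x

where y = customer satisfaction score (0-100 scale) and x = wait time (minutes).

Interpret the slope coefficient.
For each additional minute of wait time, predicted satisfaction score decreases by approximately 1.8033 points.

The slope β₁ = -1.8033 gives the rate at which the fitted satisfaction score changes with wait time.

Interpretation:
- Wait time up by 1 minute → predicted satisfaction score decreases by 1.8033 points
- The effect is assumed constant over the observed range of x (linearity)
- The sign (−) gives the direction; the magnitude 1.8033 gives the size of the effect per minute

The intercept β₀ = 81.0788 is the predicted satisfaction score when wait time = 0; since the smallest observed x is 3.63, this is an extrapolation and mainly anchors the line.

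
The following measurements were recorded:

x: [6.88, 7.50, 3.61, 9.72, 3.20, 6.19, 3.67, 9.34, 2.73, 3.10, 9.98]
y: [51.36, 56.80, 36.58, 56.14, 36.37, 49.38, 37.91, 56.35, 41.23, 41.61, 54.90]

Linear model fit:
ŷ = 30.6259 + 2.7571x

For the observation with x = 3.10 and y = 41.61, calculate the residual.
Residual = 2.4371

The residual is the difference between the actual value and the predicted value:

Residual = y - ŷ

Step 1: Calculate predicted value
ŷ = 30.6259 + 2.7571 × 3.10
ŷ = 39.1729

Step 2: Calculate residual
Residual = 41.61 - 39.1729
Residual = 2.4371

The residual is positive, so the observed y = 41.61 sits above the regression line (the line underestimates it by 2.4371).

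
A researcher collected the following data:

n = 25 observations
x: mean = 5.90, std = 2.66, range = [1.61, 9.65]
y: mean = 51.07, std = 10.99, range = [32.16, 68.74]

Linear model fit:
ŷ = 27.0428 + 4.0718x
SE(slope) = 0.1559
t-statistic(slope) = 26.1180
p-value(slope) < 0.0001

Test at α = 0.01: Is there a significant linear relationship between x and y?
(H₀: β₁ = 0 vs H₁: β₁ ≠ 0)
Reject H₀: p-value < 0.0001 < α = 0.01. The linear relationship is significant at the 1% level.

Hypothesis test for the slope coefficient:

H₀: β₁ = 0 (no linear relationship)
H₁: β₁ ≠ 0 (linear relationship exists)

Test statistic: t = β̂₁ / SE(β̂₁) = 4.0718 / 0.1559 = 26.1180

The p-value (<0.0001) is the probability, under H₀, of a t-statistic at least as extreme as |t| = 26.1180 (two-sided, df = n − 2 = 23).

Decision rule: reject H₀ if p-value < α.
p-value < 0.0001 < α = 0.01 → reject H₀.

There is sufficient evidence at the 1% significance level to conclude that a linear relationship exists between x and y.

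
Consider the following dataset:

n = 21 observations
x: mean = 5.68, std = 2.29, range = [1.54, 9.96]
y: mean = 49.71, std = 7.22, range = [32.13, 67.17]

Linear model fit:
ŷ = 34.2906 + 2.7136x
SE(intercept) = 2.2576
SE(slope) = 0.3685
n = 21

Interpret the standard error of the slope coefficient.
The slope 2.7136 is pinned down to within about ±0.3685 (one SE) by these data — relative uncertainty 13.6%, i.e. precise.

What SE measures:
- The standard error quantifies the sampling variability of the coefficient estimate
- It is the estimated standard deviation of β̂₁ across hypothetical repeated samples of the same size
- Smaller SE → more precise estimate

Relative precision:
- SE / |β̂₁| = 0.3685 / 2.7136 = 13.6%
- Rule of thumb (under 20%: precise; 20% to under 50%: moderately precise; 50% or more: imprecise) → precise

Link to the t-test: t = β̂₁ / SE(β̂₁) = 2.7136 / 0.3685 = 7.3639, the statistic for H₀: β₁ = 0.

What drives SE(β̂₁): more residual scatter → larger SE; wider spread of x values → smaller SE.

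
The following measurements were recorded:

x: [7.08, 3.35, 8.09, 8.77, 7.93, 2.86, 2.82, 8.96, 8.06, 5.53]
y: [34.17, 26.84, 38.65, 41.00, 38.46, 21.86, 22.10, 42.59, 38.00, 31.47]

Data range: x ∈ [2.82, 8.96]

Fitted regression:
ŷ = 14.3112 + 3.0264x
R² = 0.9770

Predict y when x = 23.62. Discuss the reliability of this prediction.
ŷ = 85.7948 (extrapolation — x = 23.62 lies outside [2.82, 8.96], so reliability is low).

Prediction calculation:
ŷ = 14.3112 + 3.0264 × 23.62
ŷ = 85.7948

Reliability:
- Data range: x ∈ [2.82, 8.96]
- Prediction point: x = 23.62 is 14.66 units above the observed range → this is EXTRAPOLATION, not interpolation

Why that matters here:
- R² describes fit only over the sampled x values; it says nothing about behaviour beyond them
- The linear relationship may not hold outside the observed range

The R² = 0.9770 only validates the fit within [2.82, 8.96]; treat ŷ = 85.7948 with caution.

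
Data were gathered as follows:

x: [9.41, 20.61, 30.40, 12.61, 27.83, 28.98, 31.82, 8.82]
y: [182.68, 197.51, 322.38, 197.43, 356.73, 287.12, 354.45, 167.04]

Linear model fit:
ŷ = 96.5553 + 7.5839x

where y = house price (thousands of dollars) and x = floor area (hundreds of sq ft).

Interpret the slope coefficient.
For each additional hundred sq ft of floor area, predicted house price increases by approximately 7.5839 thousand dollars.

The slope β₁ = 7.5839 gives the rate at which the fitted house price changes with floor area.

Interpretation:
- Floor area up by 1 hundred sq ft → predicted house price increases by 7.5839 thousand dollars
- This is a linear approximation: the same per-unit change is assumed across the whole observed x range
- The sign (+) gives the direction; the magnitude 7.5839 gives the size of the effect per hundred sq ft

(β₀ = 96.5553 is the fitted value at x = 0 and is not part of the slope interpretation.)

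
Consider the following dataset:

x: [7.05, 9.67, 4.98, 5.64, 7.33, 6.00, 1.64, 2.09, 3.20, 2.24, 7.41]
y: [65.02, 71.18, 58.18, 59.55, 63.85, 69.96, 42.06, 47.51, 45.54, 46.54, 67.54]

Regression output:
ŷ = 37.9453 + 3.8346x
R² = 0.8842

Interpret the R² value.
About 88.42% of the variability in y is accounted for by the regression on x (R² = 0.8842) — a strong linear fit.

R² = 1 − SS_res/SS_tot compares the residual scatter to the total scatter of y about its mean.

Here R² = 0.8842:
- Explained: 88.42% of the variation in y
- Unexplained (residual): 100% − 88.42% = 11.58%
- Rule of thumb (below 0.3 weak; 0.3 to below 0.7 moderate; 0.7 and above strong) → strong

Note: R² says nothing about causation, and a high R² does not by itself mean the linear form is appropriate — check the residuals.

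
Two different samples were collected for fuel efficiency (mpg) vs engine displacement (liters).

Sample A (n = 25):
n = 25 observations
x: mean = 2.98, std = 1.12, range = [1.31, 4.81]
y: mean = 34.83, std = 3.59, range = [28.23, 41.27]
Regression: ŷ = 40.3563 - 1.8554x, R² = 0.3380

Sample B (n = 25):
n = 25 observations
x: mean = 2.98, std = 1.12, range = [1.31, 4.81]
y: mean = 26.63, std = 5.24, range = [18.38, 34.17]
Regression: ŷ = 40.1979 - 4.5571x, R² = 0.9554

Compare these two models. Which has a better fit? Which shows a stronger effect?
Model B has the better fit (R² = 0.9554 vs 0.3380). Model B shows the stronger effect (|β₁| = 4.5571 vs 1.8554).

Model Comparison:

Fit — compare R²:
- Model A: R² = 0.3380 → 33.80% of variance in fuel efficiency explained
- Model B: R² = 0.9554 → 95.54% of variance in fuel efficiency explained
- 0.9554 > 0.3380 → Model B has the better fit

Strength of effect — compare |β₁|:
- Model A: β₁ = -1.8554 → predicted fuel efficiency falls 1.8554 mpg per additional liter of engine displacement
- Model B: β₁ = -4.5571 → predicted fuel efficiency falls 4.5571 mpg per additional liter of engine displacement
- |-1.8554| < |-4.5571| → Model B shows the stronger marginal effect

Note: R² measures how tightly points cluster around the line; β₁ measures how steep the line is — they answer different questions.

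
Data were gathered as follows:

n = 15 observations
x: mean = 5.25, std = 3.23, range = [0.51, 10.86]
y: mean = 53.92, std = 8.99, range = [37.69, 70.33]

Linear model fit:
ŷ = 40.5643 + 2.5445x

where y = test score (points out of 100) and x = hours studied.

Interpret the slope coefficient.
An increase of one hour in study time is associated with a 2.5445 points increase in predicted test score.

The slope coefficient β₁ = 2.5445 represents the marginal effect of study time on test score.

Interpretation:
- Study time up by 1 hour → predicted test score increases by 2.5445 points
- This is a linear approximation: the same per-unit change is assumed across the whole observed x range
- The slope describes association in these data, not necessarily a causal effect

The intercept β₀ = 40.5643 is the predicted test score when study time = 0; since the smallest observed x is 0.51, this is an extrapolation and mainly anchors the line.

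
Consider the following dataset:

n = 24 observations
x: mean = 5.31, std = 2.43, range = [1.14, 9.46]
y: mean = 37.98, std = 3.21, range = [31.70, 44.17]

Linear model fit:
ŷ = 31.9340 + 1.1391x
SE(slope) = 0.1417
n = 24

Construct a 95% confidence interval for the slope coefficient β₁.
The 95% CI for β₁ is (0.8452, 1.4330)

Confidence interval for the slope:

The 95% CI for β₁ is: β̂₁ ± t*(α/2, n-2) × SE(β̂₁)

Step 1: Find critical t-value
- Confidence level = 0.95
- Degrees of freedom = n - 2 = 24 - 2 = 22
- t*(α/2, 22) = 2.0739

Step 2: Calculate margin of error
Margin = 2.0739 × 0.1417 = 0.2939

Step 3: Construct interval
CI = 1.1391 ± 0.2939
CI = (0.8452, 1.4330)

Interpretation: We are 95% confident that the true slope β₁ lies between 0.8452 and 1.4330.
Since 0 is outside the interval, a two-sided test at α = 0.05 would reject H₀: β₁ = 0.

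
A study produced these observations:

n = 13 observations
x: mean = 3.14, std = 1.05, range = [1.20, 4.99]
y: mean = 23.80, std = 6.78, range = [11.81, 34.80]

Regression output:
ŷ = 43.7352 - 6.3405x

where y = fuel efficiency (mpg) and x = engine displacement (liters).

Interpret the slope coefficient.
For each additional liter of engine displacement, predicted fuel efficiency decreases by approximately 6.3405 mpg.

β₁ = -6.3405 is the change in predicted fuel efficiency (mpg) per additional liter of engine displacement.

Interpretation:
- Engine displacement up by 1 liter → predicted fuel efficiency decreases by 6.3405 mpg
- This is a linear approximation: the same per-unit change is assumed across the whole observed x range
- The sign (−) gives the direction; the magnitude 6.3405 gives the size of the effect per liter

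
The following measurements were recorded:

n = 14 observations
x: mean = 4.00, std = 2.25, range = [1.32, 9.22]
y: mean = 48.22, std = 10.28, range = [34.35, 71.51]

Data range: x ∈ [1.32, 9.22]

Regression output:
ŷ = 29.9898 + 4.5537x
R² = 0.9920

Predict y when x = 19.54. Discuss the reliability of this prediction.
The equation gives ŷ = 118.9691; however x = 19.54 is 10.32 units above the observed range, so this extrapolated value should not be trusted.

Prediction calculation:
ŷ = 29.9898 + 4.5537 × 19.54
ŷ = 118.9691

Reliability:
- Data range: x ∈ [1.32, 9.22]
- Prediction point: x = 19.54 is 10.32 units above the observed range → this is EXTRAPOLATION, not interpolation

Why that matters here:
- There are no observations near this x to validate the fitted line there
- The linear relationship may not hold outside the observed range
- R² describes fit only over the sampled x values; it says nothing about behaviour beyond them

A defensible statement: 'if the linear trend continued to x = 19.54, y would be about 118.9691' — the premise is untested.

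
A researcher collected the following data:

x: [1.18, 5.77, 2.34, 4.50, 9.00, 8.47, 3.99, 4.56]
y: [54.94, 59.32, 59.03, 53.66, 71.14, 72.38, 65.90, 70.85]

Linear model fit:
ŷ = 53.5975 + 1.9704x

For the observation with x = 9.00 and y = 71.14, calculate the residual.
Residual = -0.1911

The residual is the difference between the actual value and the predicted value:

Residual = y - ŷ

Step 1: Calculate predicted value
ŷ = 53.5975 + 1.9704 × 9.00
ŷ = 71.3311

Step 2: Calculate residual
Residual = 71.14 - 71.3311
Residual = -0.1911

Interpretation: the model overestimates the actual value by 0.1911 at this point (negative residual → observation lies below the fitted line).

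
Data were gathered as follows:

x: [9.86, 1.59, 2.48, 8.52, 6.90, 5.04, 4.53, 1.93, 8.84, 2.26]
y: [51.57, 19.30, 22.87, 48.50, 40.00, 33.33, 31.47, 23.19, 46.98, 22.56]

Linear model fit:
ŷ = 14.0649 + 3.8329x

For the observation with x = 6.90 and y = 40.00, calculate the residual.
Residual = -0.5119

The residual is the difference between the actual value and the predicted value:

Residual = y - ŷ

Step 1: Calculate predicted value
ŷ = 14.0649 + 3.8329 × 6.90
ŷ = 40.5119

Step 2: Calculate residual
Residual = 40.00 - 40.5119
Residual = -0.5119

Interpretation: the model overestimates the actual value by 0.5119 at this point (negative residual → observation lies below the fitted line).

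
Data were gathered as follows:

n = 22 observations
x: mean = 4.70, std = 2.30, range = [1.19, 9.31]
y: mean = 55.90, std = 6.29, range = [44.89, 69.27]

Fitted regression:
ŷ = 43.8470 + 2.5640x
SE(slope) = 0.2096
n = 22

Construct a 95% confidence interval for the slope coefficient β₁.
The 95% CI for β₁ is (2.1268, 3.0012)

Confidence interval for the slope:

The 95% CI for β₁ is: β̂₁ ± t*(α/2, n-2) × SE(β̂₁)

Step 1: Find critical t-value
- Confidence level = 0.95
- Degrees of freedom = n - 2 = 22 - 2 = 20
- t*(α/2, 20) = 2.0860

Step 2: Calculate margin of error
Margin = 2.0860 × 0.2096 = 0.4372

Step 3: Construct interval
CI = 2.5640 ± 0.4372
CI = (2.1268, 3.0012)

Interpretation: We are 95% confident that the true slope β₁ lies between 2.1268 and 3.0012.
Both endpoints are positive, so the data support a genuinely positive slope at this confidence level.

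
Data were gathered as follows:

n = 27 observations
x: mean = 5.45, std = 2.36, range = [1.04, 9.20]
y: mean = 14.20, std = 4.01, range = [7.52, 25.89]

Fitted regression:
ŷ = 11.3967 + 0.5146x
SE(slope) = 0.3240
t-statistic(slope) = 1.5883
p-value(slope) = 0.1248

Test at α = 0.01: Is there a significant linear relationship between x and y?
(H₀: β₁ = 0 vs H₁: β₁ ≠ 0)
p-value = 0.1248 ≥ α = 0.01, so we fail to reject H₀. The relationship is not significant.

Hypothesis test for the slope coefficient:

H₀: β₁ = 0 (no linear relationship)
H₁: β₁ ≠ 0 (linear relationship exists)

Test statistic: t = β̂₁ / SE(β̂₁) = 0.5146 / 0.3240 = 1.5883

p = 0.1248: how often a slope estimate this far from 0 (in SE units) would arise by chance if β₁ were truly 0.

Decision rule: reject H₀ if p-value < α.
p-value = 0.1248 ≥ α = 0.01 → fail to reject H₀.

Conclusion: the linear association between x and y is not significant at the 1% level.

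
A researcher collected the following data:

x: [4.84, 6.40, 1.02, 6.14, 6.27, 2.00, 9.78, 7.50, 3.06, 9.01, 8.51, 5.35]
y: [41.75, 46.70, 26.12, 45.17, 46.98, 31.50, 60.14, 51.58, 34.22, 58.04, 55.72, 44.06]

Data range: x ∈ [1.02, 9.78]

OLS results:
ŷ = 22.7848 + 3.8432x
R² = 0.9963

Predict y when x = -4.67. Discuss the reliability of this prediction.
ŷ = 4.8371 (extrapolation — x = -4.67 lies outside [1.02, 9.78], so reliability is low).

Prediction calculation:
ŷ = 22.7848 + 3.8432 × (-4.67)
ŷ = 4.8371

Reliability:
- Data range: x ∈ [1.02, 9.78]
- Prediction point: x = -4.67 is 5.69 units below the observed range → this is EXTRAPOLATION, not interpolation

Why that matters here:
- There are no observations near this x to validate the fitted line there
- The linear relationship may not hold outside the observed range

The R² = 0.9963 only validates the fit within [1.02, 9.78]; treat ŷ = 4.8371 with caution.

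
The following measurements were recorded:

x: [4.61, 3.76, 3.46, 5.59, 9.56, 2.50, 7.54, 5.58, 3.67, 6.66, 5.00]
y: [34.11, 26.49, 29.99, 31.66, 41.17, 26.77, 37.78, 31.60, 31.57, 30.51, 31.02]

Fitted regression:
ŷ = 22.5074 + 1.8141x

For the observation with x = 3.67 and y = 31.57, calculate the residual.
Residual = 2.4049

The residual is the difference between the actual value and the predicted value:

Residual = y - ŷ

Step 1: Calculate predicted value
ŷ = 22.5074 + 1.8141 × 3.67
ŷ = 29.1651

Step 2: Calculate residual
Residual = 31.57 - 29.1651
Residual = 2.4049

Interpretation: the model underestimates the actual value by 2.4049 at this point (positive residual → observation lies above the fitted line).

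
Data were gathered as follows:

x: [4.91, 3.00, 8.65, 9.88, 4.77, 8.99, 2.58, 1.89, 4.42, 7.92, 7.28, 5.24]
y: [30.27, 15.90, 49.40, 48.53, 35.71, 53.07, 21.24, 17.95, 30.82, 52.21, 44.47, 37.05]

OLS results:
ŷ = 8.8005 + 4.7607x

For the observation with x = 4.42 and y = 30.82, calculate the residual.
Residual = 0.9772

The residual is the difference between the actual value and the predicted value:

Residual = y - ŷ

Step 1: Calculate predicted value
ŷ = 8.8005 + 4.7607 × 4.42
ŷ = 29.8428

Step 2: Calculate residual
Residual = 30.82 - 29.8428
Residual = 0.9772

The residual is positive, so the observed y = 30.82 sits above the regression line (the line underestimates it by 0.9772).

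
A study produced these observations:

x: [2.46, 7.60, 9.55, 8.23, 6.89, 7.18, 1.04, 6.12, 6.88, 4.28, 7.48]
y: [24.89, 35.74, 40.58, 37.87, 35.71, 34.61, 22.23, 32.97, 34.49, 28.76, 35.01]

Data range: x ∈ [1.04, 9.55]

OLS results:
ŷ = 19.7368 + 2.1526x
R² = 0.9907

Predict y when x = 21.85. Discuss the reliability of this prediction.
The equation gives ŷ = 66.7711; however x = 21.85 is 12.30 units above the observed range, so this extrapolated value should not be trusted.

Prediction calculation:
ŷ = 19.7368 + 2.1526 × 21.85
ŷ = 66.7711

Reliability:
- Data range: x ∈ [1.04, 9.55]
- Prediction point: x = 21.85 is 12.30 units above the observed range → this is EXTRAPOLATION, not interpolation

Why that matters here:
- There are no observations near this x to validate the fitted line there
- R² describes fit only over the sampled x values; it says nothing about behaviour beyond them

Report the number if required, but flag clearly that it is an extrapolation.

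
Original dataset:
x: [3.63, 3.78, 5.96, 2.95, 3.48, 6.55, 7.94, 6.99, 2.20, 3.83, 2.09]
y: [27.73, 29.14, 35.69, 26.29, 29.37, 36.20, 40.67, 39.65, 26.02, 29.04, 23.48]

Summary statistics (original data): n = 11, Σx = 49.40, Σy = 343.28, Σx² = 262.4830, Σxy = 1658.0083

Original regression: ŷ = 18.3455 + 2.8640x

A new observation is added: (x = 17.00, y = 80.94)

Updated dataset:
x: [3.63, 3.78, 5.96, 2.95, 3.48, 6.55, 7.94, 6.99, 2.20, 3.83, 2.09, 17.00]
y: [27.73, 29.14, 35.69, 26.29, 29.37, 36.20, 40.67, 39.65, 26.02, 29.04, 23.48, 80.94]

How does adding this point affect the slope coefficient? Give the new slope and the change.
Adding the point moves β₁ from 2.8640 to 3.7303, i.e. it increases by 0.8663 (+30.2%).

x = 17.00 lies well outside the original x-range [2.09, 7.94] (x̄ ≈ 4.49), so this observation has high leverage and can move the slope substantially.

Step 1: Update the sums with the new point (n goes from 11 to 12)
Σx  = 49.40 + 17.00 = 66.40
Σy  = 343.28 + 80.94 = 424.22
Σx² = 262.4830 + 17.00² = 262.4830 + 289.0000 = 551.4830
Σxy = 1658.0083 + 17.00×80.94 = 1658.0083 + 1375.9800 = 3033.9883

Step 2: Recompute the slope with b₁ = (nΣxy − ΣxΣy) / (nΣx² − (Σx)²)
Numerator   = 12×3033.9883 − 66.40×424.22 = 36407.8596 − 28168.2080 = 8239.6516
Denominator = 12×551.4830 − 66.40² = 6617.7960 − 4408.9600 = 2208.8360
b₁(new) = 8239.6516 / 2208.8360 = 3.7303

(Same formula on the original sums: (11×1658.0083 − 49.40×343.28) / (11×262.4830 − 49.40²) = 1280.0593 / 446.9530 = 2.8640, matching the given fit.)

Step 3: Change in slope
Δβ₁ = 3.7303 − 2.8640 = +0.8663
Relative change = +0.8663 / 2.8640 × 100% = +30.2%
→ the slope increases when the point is added.

A high-leverage point only changes the slope if it is off the original line; here y = 80.94 is above the original trend, so the slope increases.
In practice: investigate whether it comes from the same population as the rest of the sample; check such a point for data-entry or measurement error.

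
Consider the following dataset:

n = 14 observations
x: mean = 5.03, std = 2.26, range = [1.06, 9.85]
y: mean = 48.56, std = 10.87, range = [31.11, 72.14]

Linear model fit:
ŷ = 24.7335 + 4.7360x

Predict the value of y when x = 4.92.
ŷ = 48.0346

Plug x = 4.92 into the fitted line:

ŷ = 24.7335 + 4.7360 × 4.92
ŷ = 24.7335 + 23.3011
ŷ = 48.0346

This is a point prediction; actual observations scatter around it by roughly the residual standard deviation.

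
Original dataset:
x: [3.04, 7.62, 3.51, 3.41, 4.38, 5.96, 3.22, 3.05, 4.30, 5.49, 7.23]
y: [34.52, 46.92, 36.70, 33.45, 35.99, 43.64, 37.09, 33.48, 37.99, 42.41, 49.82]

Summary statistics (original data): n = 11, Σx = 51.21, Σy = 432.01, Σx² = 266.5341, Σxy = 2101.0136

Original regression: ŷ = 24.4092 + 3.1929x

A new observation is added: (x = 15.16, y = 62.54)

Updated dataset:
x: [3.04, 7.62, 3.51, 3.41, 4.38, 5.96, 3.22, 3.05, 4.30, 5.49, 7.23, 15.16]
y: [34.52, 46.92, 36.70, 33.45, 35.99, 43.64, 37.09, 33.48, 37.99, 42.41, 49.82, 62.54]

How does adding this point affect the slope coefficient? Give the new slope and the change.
New slope β₁ = 2.4277 versus 3.1929 before: a change of -0.7652 (-24.0%).

The new point has HIGH LEVERAGE: x = 15.16 is far from the original mean x̄ = 51.21/11 ≈ 4.66 (original range [3.04, 7.62]).

Step 1: Update the sums with the new point (n goes from 11 to 12)
Σx  = 51.21 + 15.16 = 66.37
Σy  = 432.01 + 62.54 = 494.55
Σx² = 266.5341 + 15.16² = 266.5341 + 229.8256 = 496.3597
Σxy = 2101.0136 + 15.16×62.54 = 2101.0136 + 948.1064 = 3049.1200

Step 2: Recompute the slope with b₁ = (nΣxy − ΣxΣy) / (nΣx² − (Σx)²)
Numerator   = 12×3049.1200 − 66.37×494.55 = 36589.4400 − 32823.2835 = 3766.1565
Denominator = 12×496.3597 − 66.37² = 5956.3164 − 4404.9769 = 1551.3395
b₁(new) = 3766.1565 / 1551.3395 = 2.4277

(Same formula on the original sums: (11×2101.0136 − 51.21×432.01) / (11×266.5341 − 51.21²) = 987.9175 / 309.4110 = 3.1929, matching the given fit.)

Step 3: Change in slope
Δβ₁ = 2.4277 − 3.1929 = -0.7652
Relative change = -0.7652 / 3.1929 × 100% = -24.0%
→ the slope decreases when the point is added.

Because the point sits below the extension of the original line at a high-leverage x, it tilts the fit down.
In practice: refit with and without it and report both if conclusions differ; investigate whether it comes from the same population as the rest of the sample.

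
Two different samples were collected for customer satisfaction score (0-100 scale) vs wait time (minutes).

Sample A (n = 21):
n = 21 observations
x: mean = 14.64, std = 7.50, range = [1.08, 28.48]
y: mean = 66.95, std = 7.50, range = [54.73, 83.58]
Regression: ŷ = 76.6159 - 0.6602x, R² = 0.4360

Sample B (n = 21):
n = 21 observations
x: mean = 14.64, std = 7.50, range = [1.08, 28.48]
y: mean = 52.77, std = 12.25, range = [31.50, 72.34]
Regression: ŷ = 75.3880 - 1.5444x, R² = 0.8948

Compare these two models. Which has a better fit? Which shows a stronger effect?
Model B has the better fit (R² = 0.8948 vs 0.4360). Model B shows the stronger effect (|β₁| = 1.5444 vs 0.6602).

Model Comparison:

Goodness of fit (R²):
- Model A: R² = 0.4360 → 43.60% of variance in satisfaction score explained
- Model B: R² = 0.8948 → 89.48% of variance in satisfaction score explained
- 0.8948 > 0.4360 → Model B has the better fit

Which has the larger per-minute effect? (|β₁|)
- Model A: β₁ = -0.6602 → predicted satisfaction score falls 0.6602 points per additional minute of wait time
- Model B: β₁ = -1.5444 → predicted satisfaction score falls 1.5444 points per additional minute of wait time
- |-0.6602| < |-1.5444| → Model B shows the stronger marginal effect

Note: A steeper slope doesn't make a better model if the scatter around the line is large.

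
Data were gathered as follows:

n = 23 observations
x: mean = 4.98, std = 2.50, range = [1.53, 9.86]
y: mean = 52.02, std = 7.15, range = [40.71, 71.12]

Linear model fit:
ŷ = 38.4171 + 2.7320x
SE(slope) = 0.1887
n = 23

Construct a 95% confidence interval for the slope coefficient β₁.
The 95% CI for β₁ is (2.3396, 3.1244)

Confidence interval for the slope:

The 95% CI for β₁ is: β̂₁ ± t*(α/2, n-2) × SE(β̂₁)

Step 1: Find critical t-value
- Confidence level = 0.95
- Degrees of freedom = n - 2 = 23 - 2 = 21
- t*(α/2, 21) = 2.0796

Step 2: Calculate margin of error
Margin = 2.0796 × 0.1887 = 0.3924

Step 3: Construct interval
CI = 2.7320 ± 0.3924
CI = (2.3396, 3.1244)

Interpretation: intervals built this way capture the true β₁ in 95% of repeated samples; here the plausible range for the per-unit effect of x on y is 2.3396 to 3.1244.
Since 0 is outside the interval, a two-sided test at α = 0.05 would reject H₀: β₁ = 0.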